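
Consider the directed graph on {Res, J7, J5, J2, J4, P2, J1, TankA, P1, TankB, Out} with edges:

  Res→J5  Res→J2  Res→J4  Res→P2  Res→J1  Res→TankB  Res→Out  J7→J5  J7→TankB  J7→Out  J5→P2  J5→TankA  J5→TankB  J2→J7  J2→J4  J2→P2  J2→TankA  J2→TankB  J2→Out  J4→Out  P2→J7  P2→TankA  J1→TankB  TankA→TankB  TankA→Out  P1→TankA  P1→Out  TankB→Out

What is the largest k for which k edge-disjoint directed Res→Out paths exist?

Assign every edge capacity 1; by Menger, the answer equals the max flow.
Path Res→Out (+1); total 1.
Path Res→J2→Out (+1); total 2.
Path Res→J4→Out (+1); total 3.
Path Res→TankB→Out (+1); total 4.
Path Res→J5→TankA→Out (+1); total 5.
Path Res→P2→J7→Out (+1); total 6.
No residual Res→Out path; max flow = 6.
Certifying cut of size 6: {Res→J2, Res→J4, Res→J5, Res→Out, Res→P2, TankB→Out}.

6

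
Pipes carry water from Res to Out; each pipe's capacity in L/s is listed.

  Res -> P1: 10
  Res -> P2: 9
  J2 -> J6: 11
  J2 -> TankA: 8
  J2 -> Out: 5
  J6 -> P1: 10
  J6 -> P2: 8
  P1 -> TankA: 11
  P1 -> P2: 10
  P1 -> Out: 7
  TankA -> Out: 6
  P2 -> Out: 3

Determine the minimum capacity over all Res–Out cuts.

Augment Res→P1→Out: bottleneck 7, flow now 7.
Augment Res→P2→Out: bottleneck 3, flow now 10.
Augment Res→P1→TankA→Out: bottleneck 3, flow now 13.
No augmenting path remains; maximum flow = 13.
By max-flow min-cut, the minimum cut capacity equals the max flow.
In the residual graph, reachable from Res: {Res, P2}.
Min-cut edges: Res→P1 (10), P2→Out (3); capacity 10 + 3 = 13.

13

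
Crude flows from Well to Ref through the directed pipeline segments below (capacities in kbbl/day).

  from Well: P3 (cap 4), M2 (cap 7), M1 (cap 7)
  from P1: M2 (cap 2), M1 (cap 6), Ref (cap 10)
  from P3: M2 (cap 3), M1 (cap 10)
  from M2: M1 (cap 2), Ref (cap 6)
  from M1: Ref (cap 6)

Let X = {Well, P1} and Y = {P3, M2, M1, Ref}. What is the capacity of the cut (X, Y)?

Edges leaving {Well, P1}: Well→P3 (4), Well→M2 (7), Well→M1 (7), P1→M2 (2), P1→M1 (6), P1→Ref (10).
Cut capacity = 4 + 7 + 7 + 2 + 6 + 10 = 36.

36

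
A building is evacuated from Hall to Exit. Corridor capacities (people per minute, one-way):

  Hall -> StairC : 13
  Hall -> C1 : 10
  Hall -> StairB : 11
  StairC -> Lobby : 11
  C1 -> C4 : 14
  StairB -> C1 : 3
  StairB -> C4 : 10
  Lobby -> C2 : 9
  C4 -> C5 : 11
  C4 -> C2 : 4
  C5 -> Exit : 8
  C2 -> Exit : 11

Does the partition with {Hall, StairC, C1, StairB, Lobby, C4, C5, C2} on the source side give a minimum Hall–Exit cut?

Given cut capacity: 8 + 11 = 19.
Augment Hall→StairC→Lobby→C2→Exit: bottleneck 9, flow now 9.
Augment Hall→C1→C4→C5→Exit: bottleneck 8, flow now 17.
Augment Hall→C1→C4→C2→Exit: bottleneck 2, flow now 19.
No augmenting path remains; maximum flow = 19.
Cut capacity 19 equals the max flow, so it is a minimum cut.

Yes — it is a minimum cut (capacity 19).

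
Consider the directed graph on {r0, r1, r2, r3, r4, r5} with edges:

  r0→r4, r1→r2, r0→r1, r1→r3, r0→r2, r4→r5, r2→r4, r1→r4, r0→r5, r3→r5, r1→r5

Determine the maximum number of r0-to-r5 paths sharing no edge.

Assign every edge capacity 1; by Menger, the answer equals the max flow.
Path r0→r5 (+1); total 1.
Path r0→r1→r5 (+1); total 2.
Path r0→r4→r5 (+1); total 3.
No residual r0→r5 path; max flow = 3.
Certifying cut of size 3: {r0→r1, r0→r5, r4→r5}.

3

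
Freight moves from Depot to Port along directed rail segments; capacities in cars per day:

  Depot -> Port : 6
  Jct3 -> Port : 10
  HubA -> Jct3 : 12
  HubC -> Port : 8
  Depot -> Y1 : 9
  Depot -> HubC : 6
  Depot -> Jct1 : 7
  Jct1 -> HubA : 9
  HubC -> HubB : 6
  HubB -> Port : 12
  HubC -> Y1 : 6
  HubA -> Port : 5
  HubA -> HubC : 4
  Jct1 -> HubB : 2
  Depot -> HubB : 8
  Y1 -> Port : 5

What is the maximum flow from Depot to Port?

32

Augment Depot→Port: bottleneck 6, flow now 6.
Augment Depot→HubC→Port: bottleneck 6, flow now 12.
Augment Depot→HubB→Port: bottleneck 8, flow now 20.
Augment Depot→Y1→Port: bottleneck 5, flow now 25.
Augment Depot→Jct1→HubA→Port: bottleneck 5, flow now 30.
Augment Depot→Jct1→HubB→Port: bottleneck 2, flow now 32.
No augmenting path remains; maximum flow = 32.
In the residual graph, reachable from Depot: {Depot, Y1}.
Min-cut edges: Depot→Jct1 (7), Depot→HubC (6), Depot→HubB (8), Depot→Port (6), Y1→Port (5); capacity 7 + 6 + 8 + 6 + 5 = 32.
This cut is saturated, so no flow can exceed 32.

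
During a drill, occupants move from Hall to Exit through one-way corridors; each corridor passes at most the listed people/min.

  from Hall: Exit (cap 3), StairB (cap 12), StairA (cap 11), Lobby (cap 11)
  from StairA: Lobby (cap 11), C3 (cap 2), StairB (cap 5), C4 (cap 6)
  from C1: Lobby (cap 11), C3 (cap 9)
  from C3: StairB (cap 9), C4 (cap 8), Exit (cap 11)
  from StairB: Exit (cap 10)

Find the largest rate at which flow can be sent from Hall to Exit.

15

Augment Hall→Exit: bottleneck 3, flow now 3.
Augment Hall→StairB→Exit: bottleneck 10, flow now 13.
Augment Hall→StairA→C3→Exit: bottleneck 2, flow now 15.
No augmenting path remains; maximum flow = 15.
In the residual graph, reachable from Hall: {Hall, StairA, StairB, C4, Lobby}.
Min-cut edges: Hall→Exit (3), StairA→C3 (2), StairB→Exit (10); capacity 3 + 2 + 10 = 15.
This cut is saturated, so no flow can exceed 15.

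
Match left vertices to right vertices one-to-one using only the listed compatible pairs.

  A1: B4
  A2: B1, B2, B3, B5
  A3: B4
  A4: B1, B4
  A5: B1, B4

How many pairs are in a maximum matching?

3

Unit-capacity flow: source→left, listed edges, right→sink; max matching = max flow.
Augmenting path A1→B4 (+1); matched 1.
Augmenting path A2→B1 (+1); matched 2.
Augmenting path A4→B1→A2→B2 (+1); matched 3.
No augmenting path remains; maximum matching = 3.
König certificate: {A2, B1, B4} is a vertex cover of size 3 (every listed pair touches it), so no matching can be larger.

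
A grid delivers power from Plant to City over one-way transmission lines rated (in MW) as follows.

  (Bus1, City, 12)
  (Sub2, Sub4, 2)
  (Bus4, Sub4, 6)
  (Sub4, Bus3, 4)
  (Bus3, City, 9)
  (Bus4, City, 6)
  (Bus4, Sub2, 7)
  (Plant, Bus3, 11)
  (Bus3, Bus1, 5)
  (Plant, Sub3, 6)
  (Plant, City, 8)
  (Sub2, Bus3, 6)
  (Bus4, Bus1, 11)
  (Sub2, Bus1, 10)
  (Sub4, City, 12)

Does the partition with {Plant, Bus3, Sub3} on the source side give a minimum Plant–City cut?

Given cut capacity: 8 + 5 + 9 = 22.
Augment Plant→City: bottleneck 8, flow now 8.
Augment Plant→Bus3→City: bottleneck 9, flow now 17.
Augment Plant→Bus3→Bus1→City: bottleneck 2, flow now 19.
No augmenting path remains; maximum flow = 19.
In the residual graph, reachable from Plant: {Plant, Sub3}.
Min-cut edges: Plant→Bus3 (11), Plant→City (8); capacity 11 + 8 = 19.
Cut capacity 22 exceeds the max flow 19, so it is not minimum.

No — its capacity is 22, but the minimum cut has capacity 19.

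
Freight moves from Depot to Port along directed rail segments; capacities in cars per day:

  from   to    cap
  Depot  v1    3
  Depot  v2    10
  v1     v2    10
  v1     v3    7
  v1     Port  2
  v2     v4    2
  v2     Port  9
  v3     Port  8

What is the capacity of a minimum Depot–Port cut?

Augment Depot→v1→Port: bottleneck 2, flow now 2.
Augment Depot→v2→Port: bottleneck 9, flow now 11.
Augment Depot→v1→v3→Port: bottleneck 1, flow now 12.
No augmenting path remains; maximum flow = 12.
By max-flow min-cut, the minimum cut capacity equals the max flow.
In the residual graph, reachable from Depot: {Depot, v2, v4}.
Min-cut edges: Depot→v1 (3), v2→Port (9); capacity 3 + 9 = 12.

12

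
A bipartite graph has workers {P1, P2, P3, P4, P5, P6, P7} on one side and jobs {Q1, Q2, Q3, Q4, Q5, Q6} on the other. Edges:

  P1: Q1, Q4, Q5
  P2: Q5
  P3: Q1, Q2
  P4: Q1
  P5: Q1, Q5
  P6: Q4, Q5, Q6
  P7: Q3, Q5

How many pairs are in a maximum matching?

Unit-capacity flow: source→left, listed edges, right→sink; max matching = max flow.
Augmenting path P1→Q1 (+1); matched 1.
Augmenting path P2→Q5 (+1); matched 2.
Augmenting path P3→Q2 (+1); matched 3.
Augmenting path P6→Q4 (+1); matched 4.
Augmenting path P7→Q3 (+1); matched 5.
Augmenting path P4→Q1→P1→Q4→P6→Q6 (+1); matched 6.
No augmenting path remains; maximum matching = 6.
König certificate: {P1, P3, P6, P7, Q1, Q5} is a vertex cover of size 6 (every listed pair touches it), so no matching can be larger.

6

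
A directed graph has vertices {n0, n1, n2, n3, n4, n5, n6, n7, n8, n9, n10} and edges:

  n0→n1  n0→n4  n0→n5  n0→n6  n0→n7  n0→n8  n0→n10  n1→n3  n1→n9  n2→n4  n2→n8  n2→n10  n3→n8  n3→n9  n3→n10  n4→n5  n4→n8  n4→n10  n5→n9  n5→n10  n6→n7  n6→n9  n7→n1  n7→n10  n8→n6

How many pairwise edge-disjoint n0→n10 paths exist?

Assign every edge capacity 1; by Menger, the answer equals the max flow.
Path n0→n10 (+1); total 1.
Path n0→n4→n10 (+1); total 2.
Path n0→n5→n10 (+1); total 3.
Path n0→n7→n10 (+1); total 4.
Path n0→n1→n3→n10 (+1); total 5.
No residual n0→n10 path; max flow = 5.
Certifying cut of size 5: {n0→n10, n0→n4, n0→n5, n1→n3, n7→n10}.

5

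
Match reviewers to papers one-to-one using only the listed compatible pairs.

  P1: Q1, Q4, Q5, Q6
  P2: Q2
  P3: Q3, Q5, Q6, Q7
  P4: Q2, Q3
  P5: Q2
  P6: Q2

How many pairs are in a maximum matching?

4

Unit-capacity flow: source→left, listed edges, right→sink; max matching = max flow.
Augmenting path P1→Q1 (+1); matched 1.
Augmenting path P2→Q2 (+1); matched 2.
Augmenting path P3→Q3 (+1); matched 3.
Augmenting path P4→Q3→P3→Q5 (+1); matched 4.
No augmenting path remains; maximum matching = 4.
König certificate: {P1, P3, P4, Q2} is a vertex cover of size 4 (every listed pair touches it), so no matching can be larger.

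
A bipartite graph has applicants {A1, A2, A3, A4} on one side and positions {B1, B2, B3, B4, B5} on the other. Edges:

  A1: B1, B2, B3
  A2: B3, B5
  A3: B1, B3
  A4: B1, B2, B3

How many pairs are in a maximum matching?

4

Unit-capacity flow: source→left, listed edges, right→sink; max matching = max flow.
Augmenting path A1→B1 (+1); matched 1.
Augmenting path A2→B3 (+1); matched 2.
Augmenting path A4→B2 (+1); matched 3.
Augmenting path A3→B3→A2→B5 (+1); matched 4.
No augmenting path remains; maximum matching = 4.
König certificate: {A1, A2, A3, A4} is a vertex cover of size 4 (every listed pair touches it), so no matching can be larger.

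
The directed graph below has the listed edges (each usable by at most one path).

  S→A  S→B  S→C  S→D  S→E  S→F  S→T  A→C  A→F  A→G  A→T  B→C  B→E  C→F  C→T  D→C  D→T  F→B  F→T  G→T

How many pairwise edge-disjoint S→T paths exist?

5

Assign every edge capacity 1; by Menger, the answer equals the max flow.
Path S→T (+1); total 1.
Path S→A→T (+1); total 2.
Path S→C→T (+1); total 3.
Path S→D→T (+1); total 4.
Path S→F→T (+1); total 5.
No residual S→T path; max flow = 5.
Certifying cut of size 5: {C→T, F→T, S→A, S→D, S→T}.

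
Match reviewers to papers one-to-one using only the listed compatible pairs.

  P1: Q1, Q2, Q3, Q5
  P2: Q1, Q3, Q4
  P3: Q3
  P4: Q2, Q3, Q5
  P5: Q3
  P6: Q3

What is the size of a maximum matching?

4

Unit-capacity flow: source→left, listed edges, right→sink; max matching = max flow.
Augmenting path P1→Q1 (+1); matched 1.
Augmenting path P2→Q3 (+1); matched 2.
Augmenting path P4→Q2 (+1); matched 3.
Augmenting path P3→Q3→P2→Q4 (+1); matched 4.
No augmenting path remains; maximum matching = 4.
König certificate: {P1, P2, P4, Q3} is a vertex cover of size 4 (every listed pair touches it), so no matching can be larger.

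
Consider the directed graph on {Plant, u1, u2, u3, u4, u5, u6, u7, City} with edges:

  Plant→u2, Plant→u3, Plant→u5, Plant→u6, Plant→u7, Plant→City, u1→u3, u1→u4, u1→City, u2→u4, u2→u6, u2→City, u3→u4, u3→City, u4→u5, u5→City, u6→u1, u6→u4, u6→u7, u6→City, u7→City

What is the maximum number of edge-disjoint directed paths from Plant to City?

6

Assign every edge capacity 1; by Menger, the answer equals the max flow.
Path Plant→City (+1); total 1.
Path Plant→u2→City (+1); total 2.
Path Plant→u3→City (+1); total 3.
Path Plant→u5→City (+1); total 4.
Path Plant→u6→City (+1); total 5.
Path Plant→u7→City (+1); total 6.
No residual Plant→City path; max flow = 6.
Certifying cut of size 6: {Plant→City, Plant→u2, Plant→u3, Plant→u5, Plant→u6, Plant→u7}.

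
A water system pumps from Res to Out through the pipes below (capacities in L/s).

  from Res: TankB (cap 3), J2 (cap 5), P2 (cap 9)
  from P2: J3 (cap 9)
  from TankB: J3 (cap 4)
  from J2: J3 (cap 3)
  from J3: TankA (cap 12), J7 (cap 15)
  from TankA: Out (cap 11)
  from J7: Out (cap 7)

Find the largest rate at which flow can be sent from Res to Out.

15

Augment Res→P2→J3→TankA→Out: bottleneck 9, flow now 9.
Augment Res→TankB→J3→TankA→Out: bottleneck 2, flow now 11.
Augment Res→TankB→J3→J7→Out: bottleneck 1, flow now 12.
Augment Res→J2→J3→J7→Out: bottleneck 3, flow now 15.
No augmenting path remains; maximum flow = 15.
In the residual graph, reachable from Res: {Res, J2}.
Min-cut edges: Res→P2 (9), Res→TankB (3), J2→J3 (3); capacity 9 + 3 + 3 = 15.
This cut is saturated, so no flow can exceed 15.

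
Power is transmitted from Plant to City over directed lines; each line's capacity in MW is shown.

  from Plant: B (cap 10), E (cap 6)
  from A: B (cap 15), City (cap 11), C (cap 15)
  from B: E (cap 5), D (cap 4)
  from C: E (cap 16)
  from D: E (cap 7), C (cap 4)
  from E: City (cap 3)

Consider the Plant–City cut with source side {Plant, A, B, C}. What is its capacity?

Edges leaving {Plant, A, B, C}: Plant→E (6), A→City (11), B→D (4), B→E (5), C→E (16).
Cut capacity = 6 + 11 + 4 + 5 + 16 = 42.

42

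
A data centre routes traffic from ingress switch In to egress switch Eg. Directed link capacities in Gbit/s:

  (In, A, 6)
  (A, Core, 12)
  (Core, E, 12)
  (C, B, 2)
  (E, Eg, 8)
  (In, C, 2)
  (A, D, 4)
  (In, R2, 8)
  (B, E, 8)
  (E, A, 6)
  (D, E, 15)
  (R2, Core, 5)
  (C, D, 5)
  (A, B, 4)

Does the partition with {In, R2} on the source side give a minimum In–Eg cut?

No — its capacity is 13, but the minimum cut has capacity 8.

Given cut capacity: 6 + 2 + 5 = 13.
Augment In→A→D→E→Eg: bottleneck 4, flow now 4.
Augment In→A→B→E→Eg: bottleneck 2, flow now 6.
Augment In→R2→Core→E→Eg: bottleneck 2, flow now 8.
No augmenting path remains; maximum flow = 8.
In the residual graph, reachable from In: {In, A, R2, C, D, B, Core, E}.
Min-cut edges: E→Eg (8); capacity 8 = 8.
Cut capacity 13 exceeds the max flow 8, so it is not minimum.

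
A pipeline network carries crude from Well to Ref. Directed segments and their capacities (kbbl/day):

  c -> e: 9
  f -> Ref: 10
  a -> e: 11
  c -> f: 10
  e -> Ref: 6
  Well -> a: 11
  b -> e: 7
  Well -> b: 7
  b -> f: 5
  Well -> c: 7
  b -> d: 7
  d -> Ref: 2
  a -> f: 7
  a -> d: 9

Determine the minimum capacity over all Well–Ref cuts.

18

Augment Well→a→d→Ref: bottleneck 2, flow now 2.
Augment Well→a→e→Ref: bottleneck 6, flow now 8.
Augment Well→a→f→Ref: bottleneck 3, flow now 11.
Augment Well→b→f→Ref: bottleneck 5, flow now 16.
Augment Well→c→f→Ref: bottleneck 2, flow now 18.
No augmenting path remains; maximum flow = 18.
By max-flow min-cut, the minimum cut capacity equals the max flow.
In the residual graph, reachable from Well: {Well, a, b, c, d, e, f}.
Min-cut edges: d→Ref (2), e→Ref (6), f→Ref (10); capacity 2 + 6 + 10 = 18.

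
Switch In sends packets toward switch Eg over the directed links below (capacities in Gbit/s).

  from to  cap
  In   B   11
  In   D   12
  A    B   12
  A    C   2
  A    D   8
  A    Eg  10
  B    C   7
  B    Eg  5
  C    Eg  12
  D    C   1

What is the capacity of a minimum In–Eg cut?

12

Augment In→B→Eg: bottleneck 5, flow now 5.
Augment In→B→C→Eg: bottleneck 6, flow now 11.
Augment In→D→C→Eg: bottleneck 1, flow now 12.
No augmenting path remains; maximum flow = 12.
By max-flow min-cut, the minimum cut capacity equals the max flow.
In the residual graph, reachable from In: {In, D}.
Min-cut edges: In→B (11), D→C (1); capacity 11 + 1 = 12.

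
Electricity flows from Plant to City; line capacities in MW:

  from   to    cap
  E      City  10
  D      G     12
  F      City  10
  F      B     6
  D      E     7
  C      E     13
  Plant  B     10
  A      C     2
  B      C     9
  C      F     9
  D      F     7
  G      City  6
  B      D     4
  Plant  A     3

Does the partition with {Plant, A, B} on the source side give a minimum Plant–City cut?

Given cut capacity: 2 + 9 + 4 = 15.
Augment Plant→A→C→E→City: bottleneck 2, flow now 2.
Augment Plant→B→C→E→City: bottleneck 8, flow now 10.
Augment Plant→B→C→F→City: bottleneck 1, flow now 11.
Augment Plant→B→D→F→City: bottleneck 1, flow now 12.
No augmenting path remains; maximum flow = 12.
In the residual graph, reachable from Plant: {Plant, A}.
Min-cut edges: Plant→B (10), A→C (2); capacity 10 + 2 = 12.
Cut capacity 15 exceeds the max flow 12, so it is not minimum.

No — its capacity is 15, but the minimum cut has capacity 12.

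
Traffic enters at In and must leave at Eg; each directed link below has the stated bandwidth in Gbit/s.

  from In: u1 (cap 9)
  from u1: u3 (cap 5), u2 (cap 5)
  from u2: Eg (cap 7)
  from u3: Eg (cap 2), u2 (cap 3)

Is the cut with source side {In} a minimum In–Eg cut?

Yes — it is a minimum cut (capacity 9).

Given cut capacity: 9 = 9.
Augment In→u1→u2→Eg: bottleneck 5, flow now 5.
Augment In→u1→u3→Eg: bottleneck 2, flow now 7.
Augment In→u1→u3→u2→Eg: bottleneck 2, flow now 9.
No augmenting path remains; maximum flow = 9.
Cut capacity 9 equals the max flow, so it is a minimum cut.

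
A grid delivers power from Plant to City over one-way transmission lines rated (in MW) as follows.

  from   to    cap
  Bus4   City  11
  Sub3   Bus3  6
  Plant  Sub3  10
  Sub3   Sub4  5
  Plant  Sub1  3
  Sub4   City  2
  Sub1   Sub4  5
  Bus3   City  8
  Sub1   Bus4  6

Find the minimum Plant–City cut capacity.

Augment Plant→Sub1→Bus4→City: bottleneck 3, flow now 3.
Augment Plant→Sub3→Sub4→City: bottleneck 2, flow now 5.
Augment Plant→Sub3→Bus3→City: bottleneck 6, flow now 11.
No augmenting path remains; maximum flow = 11.
By max-flow min-cut, the minimum cut capacity equals the max flow.
In the residual graph, reachable from Plant: {Plant, Sub3, Sub4}.
Min-cut edges: Plant→Sub1 (3), Sub3→Bus3 (6), Sub4→City (2); capacity 3 + 6 + 2 = 11.

11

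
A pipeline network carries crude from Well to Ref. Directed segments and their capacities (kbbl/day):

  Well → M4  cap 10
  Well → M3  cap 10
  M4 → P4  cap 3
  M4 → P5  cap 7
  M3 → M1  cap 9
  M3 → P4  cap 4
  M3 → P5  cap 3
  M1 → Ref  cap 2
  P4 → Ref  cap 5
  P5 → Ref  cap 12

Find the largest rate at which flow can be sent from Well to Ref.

Augment Well→M4→P4→Ref: bottleneck 3, flow now 3.
Augment Well→M4→P5→Ref: bottleneck 7, flow now 10.
Augment Well→M3→M1→Ref: bottleneck 2, flow now 12.
Augment Well→M3→P4→Ref: bottleneck 2, flow now 14.
Augment Well→M3→P5→Ref: bottleneck 3, flow now 17.
No augmenting path remains; maximum flow = 17.
In the residual graph, reachable from Well: {Well, M4, M3, M1, P4}.
Min-cut edges: M4→P5 (7), M3→P5 (3), M1→Ref (2), P4→Ref (5); capacity 7 + 3 + 2 + 5 = 17.
This cut is saturated, so no flow can exceed 17.

17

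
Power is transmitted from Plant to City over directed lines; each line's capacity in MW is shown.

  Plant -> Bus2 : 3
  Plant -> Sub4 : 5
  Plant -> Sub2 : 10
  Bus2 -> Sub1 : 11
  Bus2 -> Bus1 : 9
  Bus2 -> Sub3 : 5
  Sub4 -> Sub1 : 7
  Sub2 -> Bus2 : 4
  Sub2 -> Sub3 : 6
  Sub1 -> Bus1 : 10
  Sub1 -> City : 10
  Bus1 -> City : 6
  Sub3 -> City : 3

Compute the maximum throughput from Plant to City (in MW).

15

Augment Plant→Bus2→Sub1→City: bottleneck 3, flow now 3.
Augment Plant→Sub4→Sub1→City: bottleneck 5, flow now 8.
Augment Plant→Sub2→Sub3→City: bottleneck 3, flow now 11.
Augment Plant→Sub2→Bus2→Sub1→City: bottleneck 2, flow now 13.
Augment Plant→Sub2→Bus2→Bus1→City: bottleneck 2, flow now 15.
No augmenting path remains; maximum flow = 15.
In the residual graph, reachable from Plant: {Plant, Sub2, Sub3}.
Min-cut edges: Plant→Bus2 (3), Plant→Sub4 (5), Sub2→Bus2 (4), Sub3→City (3); capacity 3 + 5 + 4 + 3 = 15.
This cut is saturated, so no flow can exceed 15.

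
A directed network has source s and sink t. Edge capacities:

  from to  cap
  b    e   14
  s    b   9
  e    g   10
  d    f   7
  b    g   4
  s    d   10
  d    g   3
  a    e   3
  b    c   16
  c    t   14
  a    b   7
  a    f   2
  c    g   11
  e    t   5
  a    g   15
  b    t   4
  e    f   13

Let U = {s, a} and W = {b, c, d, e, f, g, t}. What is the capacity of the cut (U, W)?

46

Edges leaving {s, a}: s→b (9), s→d (10), a→b (7), a→e (3), a→f (2), a→g (15).
Cut capacity = 9 + 10 + 7 + 3 + 2 + 15 = 46.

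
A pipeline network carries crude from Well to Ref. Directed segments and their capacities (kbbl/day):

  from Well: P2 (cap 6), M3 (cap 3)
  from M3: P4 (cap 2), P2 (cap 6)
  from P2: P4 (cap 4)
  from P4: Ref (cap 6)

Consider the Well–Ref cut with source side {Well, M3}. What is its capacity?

Edges leaving {Well, M3}: Well→P2 (6), M3→P2 (6), M3→P4 (2).
Cut capacity = 6 + 6 + 2 = 14.

14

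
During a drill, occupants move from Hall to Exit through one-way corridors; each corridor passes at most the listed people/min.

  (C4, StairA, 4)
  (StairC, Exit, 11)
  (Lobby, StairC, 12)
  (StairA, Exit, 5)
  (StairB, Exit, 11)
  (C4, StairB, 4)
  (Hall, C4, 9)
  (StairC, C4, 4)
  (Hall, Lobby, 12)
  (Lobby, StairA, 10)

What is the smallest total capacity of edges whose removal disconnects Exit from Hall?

Augment Hall→C4→StairA→Exit: bottleneck 4, flow now 4.
Augment Hall→C4→StairB→Exit: bottleneck 4, flow now 8.
Augment Hall→Lobby→StairC→Exit: bottleneck 11, flow now 19.
Augment Hall→Lobby→StairA→Exit: bottleneck 1, flow now 20.
No augmenting path remains; maximum flow = 20.
By max-flow min-cut, the minimum cut capacity equals the max flow.
In the residual graph, reachable from Hall: {Hall, C4}.
Min-cut edges: Hall→Lobby (12), C4→StairA (4), C4→StairB (4); capacity 12 + 4 + 4 = 20.

20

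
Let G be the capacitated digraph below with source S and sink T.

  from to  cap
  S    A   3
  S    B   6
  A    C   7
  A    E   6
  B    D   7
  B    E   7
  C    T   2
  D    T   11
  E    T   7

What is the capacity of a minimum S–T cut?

Augment S→A→C→T: bottleneck 2, flow now 2.
Augment S→A→E→T: bottleneck 1, flow now 3.
Augment S→B→D→T: bottleneck 6, flow now 9.
No augmenting path remains; maximum flow = 9.
By max-flow min-cut, the minimum cut capacity equals the max flow.
In the residual graph, reachable from S: {S}.
Min-cut edges: S→A (3), S→B (6); capacity 3 + 6 = 9.

9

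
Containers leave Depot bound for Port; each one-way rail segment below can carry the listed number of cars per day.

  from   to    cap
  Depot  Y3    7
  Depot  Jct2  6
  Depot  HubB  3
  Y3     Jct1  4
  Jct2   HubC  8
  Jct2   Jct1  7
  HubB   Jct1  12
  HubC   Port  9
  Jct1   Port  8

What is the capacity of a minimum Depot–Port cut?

Augment Depot→Y3→Jct1→Port: bottleneck 4, flow now 4.
Augment Depot→Jct2→HubC→Port: bottleneck 6, flow now 10.
Augment Depot→HubB→Jct1→Port: bottleneck 3, flow now 13.
No augmenting path remains; maximum flow = 13.
By max-flow min-cut, the minimum cut capacity equals the max flow.
In the residual graph, reachable from Depot: {Depot, Y3}.
Min-cut edges: Depot→Jct2 (6), Depot→HubB (3), Y3→Jct1 (4); capacity 6 + 3 + 4 = 13.

13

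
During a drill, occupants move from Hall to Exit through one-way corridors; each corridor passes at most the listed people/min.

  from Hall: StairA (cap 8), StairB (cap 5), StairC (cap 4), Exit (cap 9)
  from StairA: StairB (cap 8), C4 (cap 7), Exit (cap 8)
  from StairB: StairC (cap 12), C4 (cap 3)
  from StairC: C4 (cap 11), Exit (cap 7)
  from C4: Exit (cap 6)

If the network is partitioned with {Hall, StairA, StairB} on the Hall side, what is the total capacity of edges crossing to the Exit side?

Edges leaving {Hall, StairA, StairB}: Hall→StairC (4), Hall→Exit (9), StairA→C4 (7), StairA→Exit (8), StairB→StairC (12), StairB→C4 (3).
Cut capacity = 4 + 9 + 7 + 8 + 12 + 3 = 43.

43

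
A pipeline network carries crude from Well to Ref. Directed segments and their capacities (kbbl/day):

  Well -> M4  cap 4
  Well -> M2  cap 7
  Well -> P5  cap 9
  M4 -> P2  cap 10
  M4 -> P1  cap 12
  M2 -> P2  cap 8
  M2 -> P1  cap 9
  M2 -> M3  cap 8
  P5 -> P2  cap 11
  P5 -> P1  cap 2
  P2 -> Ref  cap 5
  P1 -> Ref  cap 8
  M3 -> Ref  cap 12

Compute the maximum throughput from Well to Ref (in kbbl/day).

Augment Well→M4→P2→Ref: bottleneck 4, flow now 4.
Augment Well→M2→P2→Ref: bottleneck 1, flow now 5.
Augment Well→M2→P1→Ref: bottleneck 6, flow now 11.
Augment Well→P5→P1→Ref: bottleneck 2, flow now 13.
Augment Well→P5→P2→M2→M3→Ref: bottleneck 1, flow now 14. (uses reverse residual edge)
Augment Well→P5→P2→M4→P1→M2→M3→Ref: bottleneck 4, flow now 18. (uses reverse residual edge)
No augmenting path remains; maximum flow = 18.
In the residual graph, reachable from Well: {Well, P5, P2}.
Min-cut edges: Well→M4 (4), Well→M2 (7), P5→P1 (2), P2→Ref (5); capacity 4 + 7 + 2 + 5 = 18.
This cut is saturated, so no flow can exceed 18.

18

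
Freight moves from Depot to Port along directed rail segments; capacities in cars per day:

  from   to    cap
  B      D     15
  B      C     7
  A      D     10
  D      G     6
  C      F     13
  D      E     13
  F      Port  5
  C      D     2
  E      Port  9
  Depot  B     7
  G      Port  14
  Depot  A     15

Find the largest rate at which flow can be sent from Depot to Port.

Augment Depot→A→D→E→Port: bottleneck 9, flow now 9.
Augment Depot→A→D→G→Port: bottleneck 1, flow now 10.
Augment Depot→B→C→F→Port: bottleneck 5, flow now 15.
Augment Depot→B→D→G→Port: bottleneck 2, flow now 17.
No augmenting path remains; maximum flow = 17.
In the residual graph, reachable from Depot: {Depot, A}.
Min-cut edges: Depot→B (7), A→D (10); capacity 7 + 10 = 17.
This cut is saturated, so no flow can exceed 17.

17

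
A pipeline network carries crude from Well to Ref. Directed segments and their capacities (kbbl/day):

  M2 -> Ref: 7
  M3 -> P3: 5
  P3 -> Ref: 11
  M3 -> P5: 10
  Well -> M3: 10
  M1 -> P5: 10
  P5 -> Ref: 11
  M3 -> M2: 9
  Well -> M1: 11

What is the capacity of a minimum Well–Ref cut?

20

Augment Well→M3→P3→Ref: bottleneck 5, flow now 5.
Augment Well→M3→P5→Ref: bottleneck 5, flow now 10.
Augment Well→M1→P5→Ref: bottleneck 6, flow now 16.
Augment Well→M1→P5→M3→M2→Ref: bottleneck 4, flow now 20. (uses reverse residual edge)
No augmenting path remains; maximum flow = 20.
By max-flow min-cut, the minimum cut capacity equals the max flow.
In the residual graph, reachable from Well: {Well, M1}.
Min-cut edges: Well→M3 (10), M1→P5 (10); capacity 10 + 10 = 20.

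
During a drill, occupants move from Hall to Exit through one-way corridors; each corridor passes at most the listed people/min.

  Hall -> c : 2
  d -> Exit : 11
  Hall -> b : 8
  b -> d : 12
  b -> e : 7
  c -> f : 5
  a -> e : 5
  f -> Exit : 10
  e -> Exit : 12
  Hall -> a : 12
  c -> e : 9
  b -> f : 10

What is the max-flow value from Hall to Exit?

Augment Hall→a→e→Exit: bottleneck 5, flow now 5.
Augment Hall→b→d→Exit: bottleneck 8, flow now 13.
Augment Hall→c→e→Exit: bottleneck 2, flow now 15.
No augmenting path remains; maximum flow = 15.
In the residual graph, reachable from Hall: {Hall, a}.
Min-cut edges: Hall→b (8), Hall→c (2), a→e (5); capacity 8 + 2 + 5 = 15.
This cut is saturated, so no flow can exceed 15.

15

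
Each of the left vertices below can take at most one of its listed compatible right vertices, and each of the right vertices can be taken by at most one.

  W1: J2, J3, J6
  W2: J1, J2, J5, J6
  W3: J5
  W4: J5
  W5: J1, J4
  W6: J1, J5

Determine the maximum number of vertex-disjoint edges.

5

Unit-capacity flow: source→left, listed edges, right→sink; max matching = max flow.
Augmenting path W1→J2 (+1); matched 1.
Augmenting path W2→J1 (+1); matched 2.
Augmenting path W3→J5 (+1); matched 3.
Augmenting path W5→J4 (+1); matched 4.
Augmenting path W6→J1→W2→J6 (+1); matched 5.
No augmenting path remains; maximum matching = 5.
König certificate: {W1, W2, W5, W6, J5} is a vertex cover of size 5 (every listed pair touches it), so no matching can be larger.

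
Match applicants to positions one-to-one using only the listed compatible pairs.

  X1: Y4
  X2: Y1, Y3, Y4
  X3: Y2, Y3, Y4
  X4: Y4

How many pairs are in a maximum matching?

Unit-capacity flow: source→left, listed edges, right→sink; max matching = max flow.
Augmenting path X1→Y4 (+1); matched 1.
Augmenting path X2→Y1 (+1); matched 2.
Augmenting path X3→Y2 (+1); matched 3.
No augmenting path remains; maximum matching = 3.
König certificate: {X2, X3, Y4} is a vertex cover of size 3 (every listed pair touches it), so no matching can be larger.

3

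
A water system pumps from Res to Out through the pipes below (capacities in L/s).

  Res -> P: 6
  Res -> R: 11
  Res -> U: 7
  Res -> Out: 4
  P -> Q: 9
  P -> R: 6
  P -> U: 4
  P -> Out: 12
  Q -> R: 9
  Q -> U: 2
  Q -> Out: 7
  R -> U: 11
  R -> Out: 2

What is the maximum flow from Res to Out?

Augment Res→Out: bottleneck 4, flow now 4.
Augment Res→P→Out: bottleneck 6, flow now 10.
Augment Res→R→Out: bottleneck 2, flow now 12.
No augmenting path remains; maximum flow = 12.
In the residual graph, reachable from Res: {Res, R, U}.
Min-cut edges: Res→P (6), Res→Out (4), R→Out (2); capacity 6 + 4 + 2 = 12.
This cut is saturated, so no flow can exceed 12.

12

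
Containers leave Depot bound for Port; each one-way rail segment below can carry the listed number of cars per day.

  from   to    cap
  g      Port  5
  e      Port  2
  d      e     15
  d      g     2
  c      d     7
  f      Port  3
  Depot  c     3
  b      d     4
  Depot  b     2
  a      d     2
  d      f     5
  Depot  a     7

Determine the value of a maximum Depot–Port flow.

7

Augment Depot→a→d→e→Port: bottleneck 2, flow now 2.
Augment Depot→b→d→f→Port: bottleneck 2, flow now 4.
Augment Depot→c→d→f→Port: bottleneck 1, flow now 5.
Augment Depot→c→d→g→Port: bottleneck 2, flow now 7.
No augmenting path remains; maximum flow = 7.
In the residual graph, reachable from Depot: {Depot, a}.
Min-cut edges: Depot→b (2), Depot→c (3), a→d (2); capacity 2 + 3 + 2 = 7.
This cut is saturated, so no flow can exceed 7.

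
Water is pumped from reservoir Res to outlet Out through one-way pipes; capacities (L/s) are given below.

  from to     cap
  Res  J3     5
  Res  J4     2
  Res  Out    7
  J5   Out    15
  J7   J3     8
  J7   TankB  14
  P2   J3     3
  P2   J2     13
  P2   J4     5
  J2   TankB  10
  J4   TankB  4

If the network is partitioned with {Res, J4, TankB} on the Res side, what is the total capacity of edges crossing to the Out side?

Edges leaving {Res, J4, TankB}: Res→J3 (5), Res→Out (7).
Cut capacity = 5 + 7 = 12.

12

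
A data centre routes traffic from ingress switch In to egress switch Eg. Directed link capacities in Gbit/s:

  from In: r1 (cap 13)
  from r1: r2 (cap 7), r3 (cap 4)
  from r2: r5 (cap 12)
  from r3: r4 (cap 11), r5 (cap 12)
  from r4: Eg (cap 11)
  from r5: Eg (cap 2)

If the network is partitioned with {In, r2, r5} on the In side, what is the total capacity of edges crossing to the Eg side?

15

Edges leaving {In, r2, r5}: In→r1 (13), r5→Eg (2).
Cut capacity = 13 + 2 = 15.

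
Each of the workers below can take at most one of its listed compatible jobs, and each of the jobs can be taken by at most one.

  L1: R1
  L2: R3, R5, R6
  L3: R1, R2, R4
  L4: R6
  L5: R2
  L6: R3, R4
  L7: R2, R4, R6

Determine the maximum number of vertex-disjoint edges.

6

Unit-capacity flow: source→left, listed edges, right→sink; max matching = max flow.
Augmenting path L1→R1 (+1); matched 1.
Augmenting path L2→R3 (+1); matched 2.
Augmenting path L3→R2 (+1); matched 3.
Augmenting path L4→R6 (+1); matched 4.
Augmenting path L6→R4 (+1); matched 5.
Augmenting path L7→R4→L6→R3→L2→R5 (+1); matched 6.
No augmenting path remains; maximum matching = 6.
König certificate: {L2, L6, R1, R2, R4, R6} is a vertex cover of size 6 (every listed pair touches it), so no matching can be larger.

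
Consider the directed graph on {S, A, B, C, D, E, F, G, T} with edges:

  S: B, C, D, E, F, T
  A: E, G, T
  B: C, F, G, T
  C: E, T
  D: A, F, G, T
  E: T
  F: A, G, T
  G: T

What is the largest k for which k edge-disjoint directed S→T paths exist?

6

Assign every edge capacity 1; by Menger, the answer equals the max flow.
Path S→T (+1); total 1.
Path S→B→T (+1); total 2.
Path S→C→T (+1); total 3.
Path S→D→T (+1); total 4.
Path S→E→T (+1); total 5.
Path S→F→T (+1); total 6.
No residual S→T path; max flow = 6.
Certifying cut of size 6: {S→B, S→C, S→D, S→E, S→F, S→T}.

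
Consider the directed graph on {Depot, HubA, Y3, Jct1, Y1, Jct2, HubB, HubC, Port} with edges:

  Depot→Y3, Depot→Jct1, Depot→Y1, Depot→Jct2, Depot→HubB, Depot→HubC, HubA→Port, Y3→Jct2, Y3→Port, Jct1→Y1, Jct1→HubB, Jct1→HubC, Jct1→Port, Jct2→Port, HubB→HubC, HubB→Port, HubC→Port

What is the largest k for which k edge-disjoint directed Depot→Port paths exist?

Assign every edge capacity 1; by Menger, the answer equals the max flow.
Path Depot→Y3→Port (+1); total 1.
Path Depot→Jct1→Port (+1); total 2.
Path Depot→Jct2→Port (+1); total 3.
Path Depot→HubB→Port (+1); total 4.
Path Depot→HubC→Port (+1); total 5.
No residual Depot→Port path; max flow = 5.
Certifying cut of size 5: {Depot→HubB, Depot→HubC, Depot→Jct1, Depot→Jct2, Depot→Y3}.

5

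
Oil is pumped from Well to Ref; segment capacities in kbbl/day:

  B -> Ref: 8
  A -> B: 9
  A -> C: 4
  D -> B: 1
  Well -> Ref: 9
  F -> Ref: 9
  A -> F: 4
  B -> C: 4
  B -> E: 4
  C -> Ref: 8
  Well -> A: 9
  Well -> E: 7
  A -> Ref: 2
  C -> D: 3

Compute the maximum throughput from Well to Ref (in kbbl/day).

18

Augment Well→Ref: bottleneck 9, flow now 9.
Augment Well→A→Ref: bottleneck 2, flow now 11.
Augment Well→A→B→Ref: bottleneck 7, flow now 18.
No augmenting path remains; maximum flow = 18.
In the residual graph, reachable from Well: {Well, E}.
Min-cut edges: Well→A (9), Well→Ref (9); capacity 9 + 9 = 18.
This cut is saturated, so no flow can exceed 18.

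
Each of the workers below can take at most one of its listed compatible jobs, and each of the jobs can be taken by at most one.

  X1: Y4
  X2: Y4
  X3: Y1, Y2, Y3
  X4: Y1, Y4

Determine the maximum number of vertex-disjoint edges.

Unit-capacity flow: source→left, listed edges, right→sink; max matching = max flow.
Augmenting path X1→Y4 (+1); matched 1.
Augmenting path X3→Y1 (+1); matched 2.
Augmenting path X4→Y1→X3→Y2 (+1); matched 3.
No augmenting path remains; maximum matching = 3.
König certificate: {X3, X4, Y4} is a vertex cover of size 3 (every listed pair touches it), so no matching can be larger.

3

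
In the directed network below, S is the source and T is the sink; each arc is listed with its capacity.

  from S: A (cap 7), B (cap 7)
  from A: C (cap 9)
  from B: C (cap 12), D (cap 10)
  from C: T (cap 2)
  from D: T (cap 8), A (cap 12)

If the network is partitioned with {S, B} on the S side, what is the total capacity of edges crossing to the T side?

29

Edges leaving {S, B}: S→A (7), B→C (12), B→D (10).
Cut capacity = 7 + 12 + 10 = 29.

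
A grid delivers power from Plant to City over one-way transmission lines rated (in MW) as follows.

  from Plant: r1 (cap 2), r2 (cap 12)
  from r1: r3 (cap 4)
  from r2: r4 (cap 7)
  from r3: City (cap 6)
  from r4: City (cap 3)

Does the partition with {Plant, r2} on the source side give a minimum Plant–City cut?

Given cut capacity: 2 + 7 = 9.
Augment Plant→r1→r3→City: bottleneck 2, flow now 2.
Augment Plant→r2→r4→City: bottleneck 3, flow now 5.
No augmenting path remains; maximum flow = 5.
In the residual graph, reachable from Plant: {Plant, r2, r4}.
Min-cut edges: Plant→r1 (2), r4→City (3); capacity 2 + 3 = 5.
Cut capacity 9 exceeds the max flow 5, so it is not minimum.

No — its capacity is 9, but the minimum cut has capacity 5.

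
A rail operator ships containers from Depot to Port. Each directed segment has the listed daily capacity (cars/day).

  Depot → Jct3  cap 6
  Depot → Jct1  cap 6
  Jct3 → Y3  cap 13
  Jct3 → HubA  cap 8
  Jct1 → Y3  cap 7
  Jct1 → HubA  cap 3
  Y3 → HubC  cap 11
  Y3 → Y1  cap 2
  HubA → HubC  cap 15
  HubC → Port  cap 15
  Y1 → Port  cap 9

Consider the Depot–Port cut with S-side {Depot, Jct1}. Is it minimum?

Given cut capacity: 6 + 7 + 3 = 16.
Augment Depot→Jct3→Y3→HubC→Port: bottleneck 6, flow now 6.
Augment Depot→Jct1→Y3→HubC→Port: bottleneck 5, flow now 11.
Augment Depot→Jct1→Y3→Y1→Port: bottleneck 1, flow now 12.
No augmenting path remains; maximum flow = 12.
In the residual graph, reachable from Depot: {Depot}.
Min-cut edges: Depot→Jct3 (6), Depot→Jct1 (6); capacity 6 + 6 = 12.
Cut capacity 16 exceeds the max flow 12, so it is not minimum.

No — its capacity is 16, but the minimum cut has capacity 12.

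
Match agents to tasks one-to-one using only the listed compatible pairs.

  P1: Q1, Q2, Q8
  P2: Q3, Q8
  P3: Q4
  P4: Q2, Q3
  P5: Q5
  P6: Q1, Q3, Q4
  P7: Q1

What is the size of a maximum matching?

Unit-capacity flow: source→left, listed edges, right→sink; max matching = max flow.
Augmenting path P1→Q1 (+1); matched 1.
Augmenting path P2→Q3 (+1); matched 2.
Augmenting path P3→Q4 (+1); matched 3.
Augmenting path P4→Q2 (+1); matched 4.
Augmenting path P5→Q5 (+1); matched 5.
Augmenting path P6→Q1→P1→Q8 (+1); matched 6.
No augmenting path remains; maximum matching = 6.
König certificate: {P5, Q1, Q2, Q3, Q4, Q8} is a vertex cover of size 6 (every listed pair touches it), so no matching can be larger.

6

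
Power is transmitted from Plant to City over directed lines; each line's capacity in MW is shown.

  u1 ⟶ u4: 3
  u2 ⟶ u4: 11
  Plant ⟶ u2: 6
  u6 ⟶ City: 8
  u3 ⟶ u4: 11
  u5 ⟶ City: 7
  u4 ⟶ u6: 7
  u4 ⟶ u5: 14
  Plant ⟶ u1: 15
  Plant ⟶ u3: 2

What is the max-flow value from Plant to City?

11

Augment Plant→u1→u4→u5→City: bottleneck 3, flow now 3.
Augment Plant→u2→u4→u5→City: bottleneck 4, flow now 7.
Augment Plant→u2→u4→u6→City: bottleneck 2, flow now 9.
Augment Plant→u3→u4→u6→City: bottleneck 2, flow now 11.
No augmenting path remains; maximum flow = 11.
In the residual graph, reachable from Plant: {Plant, u1}.
Min-cut edges: Plant→u2 (6), Plant→u3 (2), u1→u4 (3); capacity 6 + 2 + 3 = 11.
This cut is saturated, so no flow can exceed 11.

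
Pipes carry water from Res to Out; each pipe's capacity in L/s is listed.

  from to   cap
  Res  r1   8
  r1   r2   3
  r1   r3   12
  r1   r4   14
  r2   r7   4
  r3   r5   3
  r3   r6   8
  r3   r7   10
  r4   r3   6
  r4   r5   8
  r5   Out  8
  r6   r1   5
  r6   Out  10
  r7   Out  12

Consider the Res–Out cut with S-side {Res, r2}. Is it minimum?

Given cut capacity: 8 + 4 = 12.
Augment Res→r1→r2→r7→Out: bottleneck 3, flow now 3.
Augment Res→r1→r3→r5→Out: bottleneck 3, flow now 6.
Augment Res→r1→r3→r6→Out: bottleneck 2, flow now 8.
No augmenting path remains; maximum flow = 8.
In the residual graph, reachable from Res: {Res}.
Min-cut edges: Res→r1 (8); capacity 8 = 8.
Cut capacity 12 exceeds the max flow 8, so it is not minimum.

No — its capacity is 12, but the minimum cut has capacity 8.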